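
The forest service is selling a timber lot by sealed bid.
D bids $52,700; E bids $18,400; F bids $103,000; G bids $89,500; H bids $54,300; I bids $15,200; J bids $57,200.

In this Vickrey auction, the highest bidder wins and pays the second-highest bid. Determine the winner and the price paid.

F pays $89,500

Bids in order: 103,000 (F) > 89,500 (G) > 57,200 (J) > 54,300 (H) > 52,700 (D) > 18,400 (E) > …
Second-price: F pays G's bid of $89,500.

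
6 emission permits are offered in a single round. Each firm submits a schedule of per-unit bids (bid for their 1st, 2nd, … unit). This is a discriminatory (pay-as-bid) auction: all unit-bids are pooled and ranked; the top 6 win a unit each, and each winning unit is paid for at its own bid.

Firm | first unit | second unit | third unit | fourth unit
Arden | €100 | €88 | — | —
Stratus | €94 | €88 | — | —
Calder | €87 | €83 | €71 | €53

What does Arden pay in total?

Pooled unit-bids ranked (top 6): 100 (Arden-1), 94 (Stratus-1), 88 (Arden-2), 88 (Stratus-2), 87 (Calder-1), 83 (Calder-2)
Next rejected bid: €71 (not a price — pay-as-bid).
Arden's winning unit-bids: 100 + 88 = €188.

Arden pays €188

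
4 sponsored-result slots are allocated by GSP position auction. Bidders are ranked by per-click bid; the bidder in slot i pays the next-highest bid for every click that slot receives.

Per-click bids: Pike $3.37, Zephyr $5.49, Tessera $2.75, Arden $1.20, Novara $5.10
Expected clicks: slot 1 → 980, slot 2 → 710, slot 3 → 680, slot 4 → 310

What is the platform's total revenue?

Total revenue: $9632.70

Sorting advertisers: $5.49 (Zephyr) > $5.10 (Novara) > $3.37 (Pike) > $2.75 (Tessera) > $1.20 (Arden)
Slot 1: Zephyr pays $5.10 × 980 = $4998.00
Slot 2: Novara pays $3.37 × 710 = $2392.70
Slot 3: Pike pays $2.75 × 680 = $1870.00
Slot 4: Tessera pays $1.20 × 310 = $372.00
Total = $9632.70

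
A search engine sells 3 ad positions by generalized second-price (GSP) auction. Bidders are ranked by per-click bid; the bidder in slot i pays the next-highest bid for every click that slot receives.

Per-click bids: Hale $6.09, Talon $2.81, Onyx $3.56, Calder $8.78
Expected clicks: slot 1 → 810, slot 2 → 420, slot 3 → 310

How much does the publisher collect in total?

Ranked by bid: $8.78 (Calder) > $6.09 (Hale) > $3.56 (Onyx) > $2.81 (Talon)
Slot 1: Calder pays $6.09 × 810 = $4932.90
Slot 2: Hale pays $3.56 × 420 = $1495.20
Slot 3: Onyx pays $2.81 × 310 = $871.10
Total = $7299.20

Total revenue: $7299.20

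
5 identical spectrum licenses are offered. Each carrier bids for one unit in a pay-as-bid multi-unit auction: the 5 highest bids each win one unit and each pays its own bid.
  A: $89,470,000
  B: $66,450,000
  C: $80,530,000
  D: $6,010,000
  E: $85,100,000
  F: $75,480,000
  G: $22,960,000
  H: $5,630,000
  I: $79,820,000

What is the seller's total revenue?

Bids ranked high→low: 89,470,000 (A), 85,100,000 (E), 80,530,000 (C), 79,820,000 (I), 75,480,000 (F), 66,450,000 (B), 22,960,000 (G), …
The 5 highest are A, E, C, I, F.
Total revenue = 89,470,000 + 85,100,000 + 80,530,000 + 79,820,000 + 75,480,000 = $410,400,000.

Total revenue: $410,400,000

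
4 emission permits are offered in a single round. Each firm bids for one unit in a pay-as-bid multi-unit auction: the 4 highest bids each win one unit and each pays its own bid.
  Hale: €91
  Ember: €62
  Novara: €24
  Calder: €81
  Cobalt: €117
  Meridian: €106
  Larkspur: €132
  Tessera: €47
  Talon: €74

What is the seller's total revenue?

Total revenue: €446

Sorting: 132 (Larkspur), 117 (Cobalt), 106 (Meridian), 91 (Hale), 81 (Calder), 74 (Talon), …
Top 4: Larkspur, Cobalt, Meridian, Hale.
Total revenue = 132 + 117 + 106 + 91 = €446.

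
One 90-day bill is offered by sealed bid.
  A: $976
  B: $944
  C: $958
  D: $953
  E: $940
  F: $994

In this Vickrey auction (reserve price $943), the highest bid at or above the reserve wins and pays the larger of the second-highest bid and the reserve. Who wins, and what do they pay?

Vickrey auction (reserve price $943): the highest bid at or above the reserve wins and pays the larger of the second-highest bid and the reserve.
Bids ranked: 994 (F) > 976 (A) > 958 (C) > 953 (D) > 944 (B) > 940 (E)
Highest eligible bid: F at $994.
Second-highest bid $976 exceeds the reserve $943 → payment $976.

F pays $976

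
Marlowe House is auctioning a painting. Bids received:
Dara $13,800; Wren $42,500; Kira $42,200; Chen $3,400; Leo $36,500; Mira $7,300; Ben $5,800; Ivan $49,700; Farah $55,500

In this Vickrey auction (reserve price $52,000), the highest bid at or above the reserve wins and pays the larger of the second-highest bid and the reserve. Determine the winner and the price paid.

Sorting bids: 55,500 (Farah) > 49,700 (Ivan) > 42,500 (Wren) > 42,200 (Kira) > 36,500 (Leo) > 13,800 (Dara) > …
Farah has the top bid at or above the reserve ($55,500).
Second-highest bid $49,700 is below the reserve $52,000, so the reserve binds → payment $52,000.

Farah pays $52,000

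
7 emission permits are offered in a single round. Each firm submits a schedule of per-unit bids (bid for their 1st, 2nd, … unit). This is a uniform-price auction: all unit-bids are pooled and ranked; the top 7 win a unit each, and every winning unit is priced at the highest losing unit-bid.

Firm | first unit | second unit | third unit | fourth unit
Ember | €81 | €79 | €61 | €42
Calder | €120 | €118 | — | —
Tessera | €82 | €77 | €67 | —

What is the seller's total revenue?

Total revenue: €427

All unit-bids, highest first — top 7: 120 (Calder-1), 118 (Calder-2), 82 (Tessera-1), 81 (Ember-1), 79 (Ember-2), 77 (Tessera-2), 67 (Tessera-3)
First bid not allocated: €61.
Allocation: Calder 2, Ember 2, Tessera 3. Every unit priced at €61.
Revenue = 7 × 61 = €427.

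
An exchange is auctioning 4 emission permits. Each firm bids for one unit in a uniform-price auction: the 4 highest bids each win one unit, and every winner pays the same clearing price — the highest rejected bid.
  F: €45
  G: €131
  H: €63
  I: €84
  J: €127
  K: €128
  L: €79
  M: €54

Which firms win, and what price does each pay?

G, K, J, I; each pays €79

Bids ranked high→low: 131 (G), 128 (K), 127 (J), 84 (I), 79 (L), 63 (H), …
Winners (4 units): G, K, J, I.
Highest unsuccessful bid: €79 → clearing price.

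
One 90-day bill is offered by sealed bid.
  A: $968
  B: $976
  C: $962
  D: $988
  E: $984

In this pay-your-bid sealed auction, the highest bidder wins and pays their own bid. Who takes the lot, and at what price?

Bids in order: 988 (D) > 984 (E) > 976 (B) > 968 (A) > 962 (C)
D has the highest bid and pays exactly that: $988.

D pays $988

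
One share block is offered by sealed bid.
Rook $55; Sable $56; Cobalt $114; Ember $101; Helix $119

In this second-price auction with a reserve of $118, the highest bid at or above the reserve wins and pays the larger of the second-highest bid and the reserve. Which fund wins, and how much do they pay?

Sorting bids: 119 (Helix) > 114 (Cobalt) > 101 (Ember) > 56 (Sable) > 55 (Rook)
Highest eligible bid: Helix at $119.
max(second-highest $114, reserve $118) = $118.

Helix pays $118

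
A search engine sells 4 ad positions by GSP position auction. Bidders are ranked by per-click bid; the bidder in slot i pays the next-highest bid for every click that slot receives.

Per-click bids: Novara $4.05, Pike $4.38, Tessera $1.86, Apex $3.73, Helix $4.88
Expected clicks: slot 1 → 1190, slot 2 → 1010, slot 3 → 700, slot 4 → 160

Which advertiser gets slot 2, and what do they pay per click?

Ranked by bid: $4.88 (Helix) > $4.38 (Pike) > $4.05 (Novara) > $3.73 (Apex) > $1.86 (Tessera)
Slot 2 goes to the second-ranked bidder, Pike, who pays the next bid down: $4.05/click.

Pike; $4.05 per click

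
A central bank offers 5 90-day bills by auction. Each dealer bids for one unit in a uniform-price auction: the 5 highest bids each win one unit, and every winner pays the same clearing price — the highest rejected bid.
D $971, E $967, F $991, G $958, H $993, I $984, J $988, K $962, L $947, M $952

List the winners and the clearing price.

H, F, J, I, D; each pays $967

Ordering the bids: 993 (H), 991 (F), 988 (J), 984 (I), 971 (D), 967 (E), 962 (K), …
Winners (5 units): H, F, J, I, D.
Highest unsuccessful bid: $967 → clearing price.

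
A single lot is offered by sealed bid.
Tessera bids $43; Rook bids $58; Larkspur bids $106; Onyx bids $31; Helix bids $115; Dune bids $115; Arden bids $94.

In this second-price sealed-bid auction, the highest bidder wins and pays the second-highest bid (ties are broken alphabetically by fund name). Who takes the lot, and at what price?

Dune pays $115

Sorting bids: 115 (Dune) > 115 (Helix) > 106 (Larkspur) > 94 (Arden) > 58 (Rook) > 43 (Tessera) > …
Tie at $115 → Dune wins by tie-break.
Dune wins with the highest bid; price is set by the runner-up at $115.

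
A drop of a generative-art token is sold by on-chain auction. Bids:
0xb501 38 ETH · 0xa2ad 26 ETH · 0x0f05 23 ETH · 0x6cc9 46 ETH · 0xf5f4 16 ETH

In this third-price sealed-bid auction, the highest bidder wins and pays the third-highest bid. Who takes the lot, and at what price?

0x6cc9 pays 26 ETH

Third-price sealed-bid auction: the highest bidder wins and pays the third-highest bid.
Sorting bids: 46 (0x6cc9) > 38 (0xb501) > 26 (0xa2ad) > 23 (0x0f05) > 16 (0xf5f4)
0x6cc9 wins; payment is bid #3 in the ranking = 26 ETH.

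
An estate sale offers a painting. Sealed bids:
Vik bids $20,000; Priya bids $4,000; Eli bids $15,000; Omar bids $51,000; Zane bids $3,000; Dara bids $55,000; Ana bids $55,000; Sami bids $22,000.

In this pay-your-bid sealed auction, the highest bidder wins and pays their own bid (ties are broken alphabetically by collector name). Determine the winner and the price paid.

Bids in order: 55,000 (Ana) > 55,000 (Dara) > 51,000 (Omar) > 22,000 (Sami) > 20,000 (Vik) > 15,000 (Eli) > …
Tie at $55,000 → Ana wins by tie-break.
First-price: Ana pays what they bid, $55,000.

Ana pays $55,000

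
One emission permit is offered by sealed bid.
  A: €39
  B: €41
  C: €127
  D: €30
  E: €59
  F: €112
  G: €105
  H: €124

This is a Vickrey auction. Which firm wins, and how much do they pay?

C pays €124

Bids in order: 127 (C) > 124 (H) > 112 (F) > 105 (G) > 59 (E) > 41 (B) > …
C is highest; pays the second-highest bid, €124.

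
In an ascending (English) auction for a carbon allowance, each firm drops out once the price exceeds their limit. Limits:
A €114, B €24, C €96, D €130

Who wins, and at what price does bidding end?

D wins at €114

Limits ranked: 130 (D) > 114 (A) > 96 (C) > 24 (B)
Bidding ends when A exits at €114; D takes it.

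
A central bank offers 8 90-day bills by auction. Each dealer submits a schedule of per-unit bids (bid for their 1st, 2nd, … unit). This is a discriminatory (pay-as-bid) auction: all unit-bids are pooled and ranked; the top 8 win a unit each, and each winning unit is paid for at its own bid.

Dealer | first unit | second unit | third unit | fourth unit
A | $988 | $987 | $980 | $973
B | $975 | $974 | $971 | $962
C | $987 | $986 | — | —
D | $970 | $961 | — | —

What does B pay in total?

Pooled unit-bids ranked (top 8): 988 (A-1), 987 (A-2), 987 (C-1), 986 (C-2), 980 (A-3), 975 (B-1), 974 (B-2), 973 (A-4)
Next rejected bid: $971 (not a price — pay-as-bid).
B's winning unit-bids: 975 + 974 = $1,949.

B pays $1,949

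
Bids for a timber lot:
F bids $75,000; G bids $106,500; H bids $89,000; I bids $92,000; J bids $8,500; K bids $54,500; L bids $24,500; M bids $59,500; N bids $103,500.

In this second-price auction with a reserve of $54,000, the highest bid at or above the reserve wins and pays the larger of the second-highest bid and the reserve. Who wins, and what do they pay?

Rule: the highest bid at or above the reserve wins and pays the larger of the second-highest bid and the reserve.
Bids in order: 106,500 (G) > 103,500 (N) > 92,000 (I) > 89,000 (H) > 75,000 (F) > 59,500 (M) > …
Highest eligible bid: G at $106,500.
max(second-highest $103,500, reserve $54,000) = $103,500; the reserve does not bind.

G pays $103,500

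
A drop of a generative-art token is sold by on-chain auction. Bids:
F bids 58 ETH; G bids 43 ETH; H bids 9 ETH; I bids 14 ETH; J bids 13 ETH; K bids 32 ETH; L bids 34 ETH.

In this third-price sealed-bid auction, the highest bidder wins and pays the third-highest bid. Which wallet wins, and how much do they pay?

F pays 34 ETH

Bids in order: 58 (F) > 43 (G) > 34 (L) > 32 (K) > 14 (I) > 13 (J) > …
F wins; payment is bid #3 in the ranking = 34 ETH.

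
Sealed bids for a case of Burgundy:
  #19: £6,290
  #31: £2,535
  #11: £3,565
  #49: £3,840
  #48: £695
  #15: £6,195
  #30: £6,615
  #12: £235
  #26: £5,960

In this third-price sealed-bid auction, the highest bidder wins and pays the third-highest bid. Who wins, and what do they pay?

#30 pays £6,195

Bids ranked: 6,615 (#30) > 6,290 (#19) > 6,195 (#15) > 5,960 (#26) > 3,840 (#49) > 3,565 (#11) > …
#30 is highest; pays the third-highest bid, £6,195.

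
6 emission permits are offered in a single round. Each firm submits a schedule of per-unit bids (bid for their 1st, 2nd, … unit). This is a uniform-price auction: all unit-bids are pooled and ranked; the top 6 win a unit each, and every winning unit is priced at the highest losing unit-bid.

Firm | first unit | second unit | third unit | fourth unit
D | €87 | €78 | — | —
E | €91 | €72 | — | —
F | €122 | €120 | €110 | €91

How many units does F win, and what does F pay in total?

All unit-bids, highest first — top 6: 122 (F-1), 120 (F-2), 110 (F-3), 91 (E-1), 91 (F-4), 87 (D-1)
First bid not allocated: €78.
F wins 4 unit(s) at €78 each.

F: 4 units, pays €312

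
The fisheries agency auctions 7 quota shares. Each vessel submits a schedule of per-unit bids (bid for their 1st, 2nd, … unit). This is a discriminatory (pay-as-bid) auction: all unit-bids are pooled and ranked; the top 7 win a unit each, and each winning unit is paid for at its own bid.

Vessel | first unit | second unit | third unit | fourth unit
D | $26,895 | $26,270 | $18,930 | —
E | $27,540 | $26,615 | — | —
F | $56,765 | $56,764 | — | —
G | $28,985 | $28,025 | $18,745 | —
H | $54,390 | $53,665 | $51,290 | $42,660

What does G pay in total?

Pooled unit-bids ranked (top 7): 56,765 (F-1), 56,764 (F-2), 54,390 (H-1), 53,665 (H-2), 51,290 (H-3), 42,660 (H-4), 28,985 (G-1)
Next rejected bid: $28,025 (not a price — pay-as-bid).
G's winning unit-bids: 28,985 = $28,985.

G pays $28,985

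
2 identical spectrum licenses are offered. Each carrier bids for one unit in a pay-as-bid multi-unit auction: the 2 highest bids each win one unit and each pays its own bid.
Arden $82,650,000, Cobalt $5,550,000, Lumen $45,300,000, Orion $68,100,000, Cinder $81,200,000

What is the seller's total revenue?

Total revenue: $163,850,000

Bids ranked high→low: 82,650,000 (Arden), 81,200,000 (Cinder), 68,100,000 (Orion), 45,300,000 (Lumen), …
Winners (2 units): Arden, Cinder.
Total revenue = 82,650,000 + 81,200,000 = $163,850,000.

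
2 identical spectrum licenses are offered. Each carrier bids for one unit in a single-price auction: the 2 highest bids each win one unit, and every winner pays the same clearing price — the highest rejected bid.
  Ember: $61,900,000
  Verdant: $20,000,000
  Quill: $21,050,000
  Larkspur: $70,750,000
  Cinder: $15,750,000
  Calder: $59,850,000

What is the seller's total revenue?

Sorting: 70,750,000 (Larkspur), 61,900,000 (Ember), 59,850,000 (Calder), 21,050,000 (Quill), …
Top 2: Larkspur, Ember.
Highest unsuccessful bid: $59,850,000 → clearing price.
Total revenue = 2 × $59,850,000 = $119,700,000.

Total revenue: $119,700,000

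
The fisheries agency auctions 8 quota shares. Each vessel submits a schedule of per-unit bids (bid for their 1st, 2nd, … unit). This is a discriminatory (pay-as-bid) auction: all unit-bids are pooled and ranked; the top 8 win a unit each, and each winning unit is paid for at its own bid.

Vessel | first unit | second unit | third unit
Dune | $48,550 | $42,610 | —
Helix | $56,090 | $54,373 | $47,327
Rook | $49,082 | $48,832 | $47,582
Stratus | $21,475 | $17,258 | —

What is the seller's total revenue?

Total revenue: $394,446

Merging the schedules and taking the best 8: 56,090 (Helix-1), 54,373 (Helix-2), 49,082 (Rook-1), 48,832 (Rook-2), 48,550 (Dune-1), 47,582 (Rook-3), 47,327 (Helix-3), 42,610 (Dune-2)
Next rejected bid: $21,475 (not a price — pay-as-bid).
Each winning unit pays its own bid.
Revenue = 56,090 + 54,373 + 49,082 + 48,832 + 48,550 + 47,582 + 47,327 + 42,610 = $394,446.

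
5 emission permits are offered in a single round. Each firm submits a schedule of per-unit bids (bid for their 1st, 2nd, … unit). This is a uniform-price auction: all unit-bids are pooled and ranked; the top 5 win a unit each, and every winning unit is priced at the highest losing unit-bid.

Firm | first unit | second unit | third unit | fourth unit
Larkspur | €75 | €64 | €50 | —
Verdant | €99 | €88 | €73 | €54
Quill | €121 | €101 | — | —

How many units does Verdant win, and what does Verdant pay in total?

Verdant: 2 units, pays €146

Merging the schedules and taking the best 5: 121 (Quill-1), 101 (Quill-2), 99 (Verdant-1), 88 (Verdant-2), 75 (Larkspur-1)
First bid not allocated: €73.
Verdant wins 2 unit(s) at €73 each.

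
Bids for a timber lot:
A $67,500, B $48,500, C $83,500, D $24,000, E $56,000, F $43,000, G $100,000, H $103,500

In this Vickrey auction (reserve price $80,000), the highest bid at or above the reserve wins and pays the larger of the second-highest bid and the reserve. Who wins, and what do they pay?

H pays $100,000

Vickrey auction (reserve price $80,000): the highest bid at or above the reserve wins and pays the larger of the second-highest bid and the reserve.
Bids in order: 103,500 (H) > 100,000 (G) > 83,500 (C) > 67,500 (A) > 56,000 (E) > 48,500 (B) > …
H has the top bid at or above the reserve ($103,500).
Second-highest bid $100,000 exceeds the reserve $80,000 → payment $100,000.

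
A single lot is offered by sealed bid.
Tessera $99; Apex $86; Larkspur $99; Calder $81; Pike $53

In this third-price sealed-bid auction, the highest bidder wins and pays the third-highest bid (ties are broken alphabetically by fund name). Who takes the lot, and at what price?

Larkspur pays $86

Sorting bids: 99 (Larkspur) > 99 (Tessera) > 86 (Apex) > 81 (Calder) > 53 (Pike)
Tie at $99 → Larkspur wins by tie-break.
Larkspur is highest; pays the third-highest bid, $86.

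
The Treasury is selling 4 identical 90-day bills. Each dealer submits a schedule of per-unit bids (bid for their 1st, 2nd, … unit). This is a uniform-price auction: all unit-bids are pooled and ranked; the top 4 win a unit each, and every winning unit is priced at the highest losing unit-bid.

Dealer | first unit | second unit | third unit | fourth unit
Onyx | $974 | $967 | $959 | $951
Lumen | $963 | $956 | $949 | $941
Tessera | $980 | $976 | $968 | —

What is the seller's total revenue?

Total revenue: $3,868

All unit-bids, highest first — top 4: 980 (Tessera-1), 976 (Tessera-2), 974 (Onyx-1), 968 (Tessera-3)
First bid not allocated: $967.
Allocation: Onyx 1, Tessera 3. Every unit priced at $967.
Revenue = 4 × 967 = $3,868.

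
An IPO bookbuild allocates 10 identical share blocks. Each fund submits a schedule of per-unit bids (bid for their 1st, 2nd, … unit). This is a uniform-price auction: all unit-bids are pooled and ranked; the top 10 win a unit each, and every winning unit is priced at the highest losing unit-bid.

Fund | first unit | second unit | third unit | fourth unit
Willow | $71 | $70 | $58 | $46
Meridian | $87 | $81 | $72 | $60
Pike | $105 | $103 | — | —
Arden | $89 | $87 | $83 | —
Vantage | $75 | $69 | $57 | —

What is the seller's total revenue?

Total revenue: $700

All unit-bids, highest first — top 10: 105 (Pike-1), 103 (Pike-2), 89 (Arden-1), 87 (Meridian-1), 87 (Arden-2), 83 (Arden-3), 81 (Meridian-2), 75 (Vantage-1), 72 (Meridian-3), 71 (Willow-1)
First bid not allocated: $70.
Allocation: Arden 3, Meridian 3, Pike 2, Vantage 1, Willow 1. Every unit priced at $70.
Revenue = 10 × 70 = $700.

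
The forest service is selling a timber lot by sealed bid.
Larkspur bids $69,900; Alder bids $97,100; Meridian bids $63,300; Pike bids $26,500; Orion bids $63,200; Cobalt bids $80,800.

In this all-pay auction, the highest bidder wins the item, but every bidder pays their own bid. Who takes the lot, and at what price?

Alder pays $97,100

Bids in order: 97,100 (Alder) > 80,800 (Cobalt) > 69,900 (Larkspur) > 63,300 (Meridian) > 63,200 (Orion) > 26,500 (Pike)
Alder is highest and takes the item; every bidder forfeits their bid.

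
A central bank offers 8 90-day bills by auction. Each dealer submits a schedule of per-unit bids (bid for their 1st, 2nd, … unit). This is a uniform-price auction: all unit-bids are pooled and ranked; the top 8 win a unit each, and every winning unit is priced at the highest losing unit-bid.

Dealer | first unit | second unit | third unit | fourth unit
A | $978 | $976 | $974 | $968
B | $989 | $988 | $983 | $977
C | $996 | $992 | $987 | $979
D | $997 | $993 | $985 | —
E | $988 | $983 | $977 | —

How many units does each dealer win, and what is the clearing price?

B 2, C 3, D 2, E 1; clearing price $985

Pooled unit-bids ranked (top 8): 997 (D-1), 996 (C-1), 993 (D-2), 992 (C-2), 989 (B-1), 988 (B-2), 988 (E-1), 987 (C-3)
First bid not allocated: $985.
Allocation: B 2, C 3, D 2, E 1.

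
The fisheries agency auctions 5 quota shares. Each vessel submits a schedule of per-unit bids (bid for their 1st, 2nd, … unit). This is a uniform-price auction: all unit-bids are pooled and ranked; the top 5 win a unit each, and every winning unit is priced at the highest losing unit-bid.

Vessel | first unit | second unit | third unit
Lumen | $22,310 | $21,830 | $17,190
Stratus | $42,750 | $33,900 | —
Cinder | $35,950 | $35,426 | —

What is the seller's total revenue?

Total revenue: $109,150

Merging the schedules and taking the best 5: 42,750 (Stratus-1), 35,950 (Cinder-1), 35,426 (Cinder-2), 33,900 (Stratus-2), 22,310 (Lumen-1)
Highest rejected unit-bid = $21,830.
Allocation: Cinder 2, Lumen 1, Stratus 2. Every unit priced at $21,830.
Revenue = 5 × 21,830 = $109,150.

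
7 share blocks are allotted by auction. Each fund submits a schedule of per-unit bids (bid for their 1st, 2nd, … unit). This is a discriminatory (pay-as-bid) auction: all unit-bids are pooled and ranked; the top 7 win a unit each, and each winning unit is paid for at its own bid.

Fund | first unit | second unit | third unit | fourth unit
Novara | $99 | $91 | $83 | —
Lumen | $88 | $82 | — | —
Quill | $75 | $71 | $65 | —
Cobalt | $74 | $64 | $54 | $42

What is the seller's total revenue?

All unit-bids, highest first — top 7: 99 (Novara-1), 91 (Novara-2), 88 (Lumen-1), 83 (Novara-3), 82 (Lumen-2), 75 (Quill-1), 74 (Cobalt-1)
Next rejected bid: $71 (not a price — pay-as-bid).
Each winning unit pays its own bid.
Revenue = 99 + 91 + 88 + 83 + 82 + 75 + 74 = $592.

Total revenue: $592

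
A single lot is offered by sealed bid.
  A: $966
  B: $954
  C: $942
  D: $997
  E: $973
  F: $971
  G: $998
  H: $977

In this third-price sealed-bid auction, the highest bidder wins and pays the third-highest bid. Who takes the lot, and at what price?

G pays $977

Rule: the highest bidder wins and pays the third-highest bid.
Bids in order: 998 (G) > 997 (D) > 977 (H) > 973 (E) > 971 (F) > 966 (A) > …
G is highest; pays the third-highest bid, $977.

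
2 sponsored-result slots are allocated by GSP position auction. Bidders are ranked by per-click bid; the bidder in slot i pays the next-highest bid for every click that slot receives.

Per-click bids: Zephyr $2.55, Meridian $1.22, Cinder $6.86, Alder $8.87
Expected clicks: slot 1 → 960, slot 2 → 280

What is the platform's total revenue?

Per-click bids in order: $8.87 (Alder) > $6.86 (Cinder) > $2.55 (Zephyr) > …
Slot 1: Alder pays $6.86 × 960 = $6585.60
Slot 2: Cinder pays $2.55 × 280 = $714.00
Total = $7299.60

Total revenue: $7299.60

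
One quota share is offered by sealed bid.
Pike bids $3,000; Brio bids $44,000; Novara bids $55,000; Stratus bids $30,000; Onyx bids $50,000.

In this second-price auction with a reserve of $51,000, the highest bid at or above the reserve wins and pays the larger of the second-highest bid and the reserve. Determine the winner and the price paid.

Novara pays $51,000

Bids ranked: 55,000 (Novara) > 50,000 (Onyx) > 44,000 (Brio) > 30,000 (Stratus) > 3,000 (Pike)
Highest eligible bid: Novara at $55,000.
max(second-highest $50,000, reserve $51,000) = $51,000.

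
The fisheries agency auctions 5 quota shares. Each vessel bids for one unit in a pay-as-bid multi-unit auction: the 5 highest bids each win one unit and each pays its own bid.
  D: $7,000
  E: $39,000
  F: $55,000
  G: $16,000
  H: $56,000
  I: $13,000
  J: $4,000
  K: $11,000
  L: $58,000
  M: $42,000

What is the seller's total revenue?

Total revenue: $250,000

Sorting: 58,000 (L), 56,000 (H), 55,000 (F), 42,000 (M), 39,000 (E), 16,000 (G), 13,000 (I), …
The 5 highest are L, H, F, M, E.
Total revenue = 58,000 + 56,000 + 55,000 + 42,000 + 39,000 = $250,000.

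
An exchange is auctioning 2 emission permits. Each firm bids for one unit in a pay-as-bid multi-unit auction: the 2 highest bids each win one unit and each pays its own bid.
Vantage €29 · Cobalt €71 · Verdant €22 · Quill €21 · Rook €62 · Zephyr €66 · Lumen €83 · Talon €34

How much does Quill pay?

Bids ranked high→low: 83 (Lumen), 71 (Cobalt), 66 (Zephyr), 62 (Rook), …
Winners (2 units): Lumen, Cobalt.
Quill does not win → €0.

Quill pays €0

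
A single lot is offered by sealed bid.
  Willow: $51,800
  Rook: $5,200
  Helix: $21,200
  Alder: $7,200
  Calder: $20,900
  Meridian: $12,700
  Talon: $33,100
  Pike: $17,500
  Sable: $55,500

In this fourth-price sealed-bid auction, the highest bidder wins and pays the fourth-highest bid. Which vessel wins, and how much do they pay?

Bids ranked: 55,500 (Sable) > 51,800 (Willow) > 33,100 (Talon) > 21,200 (Helix) > 20,900 (Calder) > 17,500 (Pike) > …
Sable is highest; pays the fourth-highest bid, $21,200.

Sable pays $21,200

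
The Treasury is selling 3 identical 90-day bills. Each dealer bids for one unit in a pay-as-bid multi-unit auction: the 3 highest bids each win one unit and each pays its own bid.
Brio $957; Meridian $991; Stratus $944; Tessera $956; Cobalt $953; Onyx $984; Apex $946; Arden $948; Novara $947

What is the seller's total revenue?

Total revenue: $2,932

Bids ranked high→low: 991 (Meridian), 984 (Onyx), 957 (Brio), 956 (Tessera), 953 (Cobalt), …
The 3 highest are Meridian, Onyx, Brio.
Total revenue = 991 + 984 + 957 = $2,932.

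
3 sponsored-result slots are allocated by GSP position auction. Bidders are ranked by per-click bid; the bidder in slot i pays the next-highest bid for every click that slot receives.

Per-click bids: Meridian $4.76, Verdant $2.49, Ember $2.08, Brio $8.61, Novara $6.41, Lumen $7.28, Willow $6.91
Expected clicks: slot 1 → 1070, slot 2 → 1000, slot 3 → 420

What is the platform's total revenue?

Sorting advertisers: $8.61 (Brio) > $7.28 (Lumen) > $6.91 (Willow) > $6.41 (Novara) > …
Slot 1: Brio pays $7.28 × 1070 = $7789.60
Slot 2: Lumen pays $6.91 × 1000 = $6910.00
Slot 3: Willow pays $6.41 × 420 = $2692.20
Total = $17391.80

Total revenue: $17391.80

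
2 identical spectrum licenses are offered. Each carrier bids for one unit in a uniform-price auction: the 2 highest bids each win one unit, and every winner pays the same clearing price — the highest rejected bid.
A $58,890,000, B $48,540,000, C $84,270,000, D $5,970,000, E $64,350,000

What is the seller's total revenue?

Total revenue: $117,780,000

Bids ranked high→low: 84,270,000 (C), 64,350,000 (E), 58,890,000 (A), 48,540,000 (B), …
Winners (2 units): C, E.
Highest unsuccessful bid: $58,890,000 → clearing price.
Total revenue = 2 × $58,890,000 = $117,780,000.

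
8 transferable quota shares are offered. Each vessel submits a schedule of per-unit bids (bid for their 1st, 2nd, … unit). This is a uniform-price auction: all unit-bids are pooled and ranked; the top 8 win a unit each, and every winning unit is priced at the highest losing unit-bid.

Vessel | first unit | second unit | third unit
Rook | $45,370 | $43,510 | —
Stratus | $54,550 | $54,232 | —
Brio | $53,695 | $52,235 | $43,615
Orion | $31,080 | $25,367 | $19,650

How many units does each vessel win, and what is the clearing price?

Brio 3, Orion 1, Rook 2, Stratus 2; clearing price $25,367

All unit-bids, highest first — top 8: 54,550 (Stratus-1), 54,232 (Stratus-2), 53,695 (Brio-1), 52,235 (Brio-2), 45,370 (Rook-1), 43,615 (Brio-3), 43,510 (Rook-2), 31,080 (Orion-1)
First bid not allocated: $25,367.
Allocation: Brio 3, Orion 1, Rook 2, Stratus 2.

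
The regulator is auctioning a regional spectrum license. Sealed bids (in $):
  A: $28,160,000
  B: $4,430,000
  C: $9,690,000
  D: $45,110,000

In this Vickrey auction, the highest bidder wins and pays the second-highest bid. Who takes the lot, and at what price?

D pays $28,160,000

Bids in order: 45,110,000 (D) > 28,160,000 (A) > 9,690,000 (C) > 4,430,000 (B)
D is highest; pays the second-highest bid, $28,160,000.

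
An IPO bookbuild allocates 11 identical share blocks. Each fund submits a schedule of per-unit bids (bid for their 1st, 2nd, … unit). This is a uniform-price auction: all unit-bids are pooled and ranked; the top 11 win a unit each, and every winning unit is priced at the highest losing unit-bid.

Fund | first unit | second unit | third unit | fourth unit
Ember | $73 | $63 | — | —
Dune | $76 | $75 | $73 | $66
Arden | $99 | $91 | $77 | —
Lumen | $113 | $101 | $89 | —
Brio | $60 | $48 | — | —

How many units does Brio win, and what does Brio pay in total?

All unit-bids, highest first — top 11: 113 (Lumen-1), 101 (Lumen-2), 99 (Arden-1), 91 (Arden-2), 89 (Lumen-3), 77 (Arden-3), 76 (Dune-1), 75 (Dune-2), 73 (Ember-1), 73 (Dune-3), 66 (Dune-4)
Highest rejected unit-bid = $63.
Brio wins 0 unit(s) at $63 each.

Brio: 0 units, pays $0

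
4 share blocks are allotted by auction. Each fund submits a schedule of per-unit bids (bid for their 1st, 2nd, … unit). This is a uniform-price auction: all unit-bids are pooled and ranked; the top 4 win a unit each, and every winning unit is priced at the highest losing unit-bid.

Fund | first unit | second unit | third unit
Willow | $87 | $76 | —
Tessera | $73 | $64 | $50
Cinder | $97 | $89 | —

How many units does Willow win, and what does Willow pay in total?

Willow: 2 units, pays $146

Merging the schedules and taking the best 4: 97 (Cinder-1), 89 (Cinder-2), 87 (Willow-1), 76 (Willow-2)
Highest rejected unit-bid = $73.
Willow wins 2 unit(s) at $73 each.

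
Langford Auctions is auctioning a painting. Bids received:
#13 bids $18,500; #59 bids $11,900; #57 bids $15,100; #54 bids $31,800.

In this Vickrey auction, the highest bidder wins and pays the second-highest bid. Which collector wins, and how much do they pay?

Vickrey auction: the highest bidder wins and pays the second-highest bid.
Bids ranked: 31,800 (#54) > 18,500 (#13) > 15,100 (#57) > 11,900 (#59)
#54 wins with the highest bid; price is set by the runner-up at $18,500.

#54 pays $18,500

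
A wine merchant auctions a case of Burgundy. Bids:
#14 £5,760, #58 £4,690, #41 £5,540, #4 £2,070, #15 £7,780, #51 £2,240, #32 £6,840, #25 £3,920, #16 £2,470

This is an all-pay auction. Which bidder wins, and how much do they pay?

#15 pays £7,780

All-pay auction: the highest bidder wins the item, but every bidder pays their own bid.
Sorting bids: 7,780 (#15) > 6,840 (#32) > 5,760 (#14) > 5,540 (#41) > 4,690 (#58) > 3,920 (#25) > …
#15 wins with the top bid; all bids are sunk regardless.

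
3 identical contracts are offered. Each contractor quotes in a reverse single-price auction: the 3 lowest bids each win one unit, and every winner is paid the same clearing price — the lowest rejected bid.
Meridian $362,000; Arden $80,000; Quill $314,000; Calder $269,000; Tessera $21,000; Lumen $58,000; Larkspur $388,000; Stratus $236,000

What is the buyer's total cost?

Bids ranked low→high: 21,000 (Tessera), 58,000 (Lumen), 80,000 (Arden), 236,000 (Stratus), 269,000 (Calder), …
Winners (3 units): Tessera, Lumen, Arden.
First losing bid is Stratus's $236,000, which sets the uniform price.
Total cost = 3 × $236,000 = $708,000.

Total cost: $708,000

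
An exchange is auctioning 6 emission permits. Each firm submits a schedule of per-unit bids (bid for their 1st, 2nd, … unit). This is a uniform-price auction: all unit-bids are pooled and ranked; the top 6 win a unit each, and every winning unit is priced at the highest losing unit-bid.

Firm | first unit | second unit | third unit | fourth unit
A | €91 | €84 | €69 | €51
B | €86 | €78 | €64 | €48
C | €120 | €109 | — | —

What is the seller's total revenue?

Pooled unit-bids ranked (top 6): 120 (C-1), 109 (C-2), 91 (A-1), 86 (B-1), 84 (A-2), 78 (B-2)
Highest rejected unit-bid = €69.
Allocation: A 2, B 2, C 2. Every unit priced at €69.
Revenue = 6 × 69 = €414.

Total revenue: €414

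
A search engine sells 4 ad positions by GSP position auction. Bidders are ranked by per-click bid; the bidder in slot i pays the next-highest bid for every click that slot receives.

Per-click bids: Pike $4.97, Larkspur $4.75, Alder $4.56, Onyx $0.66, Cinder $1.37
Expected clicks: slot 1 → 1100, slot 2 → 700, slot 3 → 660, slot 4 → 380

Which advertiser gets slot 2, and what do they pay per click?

Per-click bids in order: $4.97 (Pike) > $4.75 (Larkspur) > $4.56 (Alder) > $1.37 (Cinder) > $0.66 (Onyx)
Slot 2 goes to the second-ranked bidder, Larkspur, who pays the next bid down: $4.56/click.

Larkspur; $4.56 per click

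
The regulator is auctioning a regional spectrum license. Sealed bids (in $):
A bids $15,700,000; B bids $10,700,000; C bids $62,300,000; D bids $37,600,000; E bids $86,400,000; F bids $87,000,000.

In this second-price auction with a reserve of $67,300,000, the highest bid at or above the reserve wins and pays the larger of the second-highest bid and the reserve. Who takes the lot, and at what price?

F pays $86,400,000

Bids ranked: 87,000,000 (F) > 86,400,000 (E) > 62,300,000 (C) > 37,600,000 (D) > 15,700,000 (A) > 10,700,000 (B)
F has the top bid at or above the reserve ($87,000,000).
Second-highest bid $86,400,000 exceeds the reserve $67,300,000 → payment $86,400,000.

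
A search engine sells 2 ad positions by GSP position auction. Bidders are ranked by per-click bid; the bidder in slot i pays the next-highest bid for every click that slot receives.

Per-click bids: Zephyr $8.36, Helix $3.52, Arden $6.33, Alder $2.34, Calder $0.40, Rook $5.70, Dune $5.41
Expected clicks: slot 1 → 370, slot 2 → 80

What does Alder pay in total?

Alder pays $0.00

Sorting advertisers: $8.36 (Zephyr) > $6.33 (Arden) > $5.70 (Rook) > …
Alder ranks below slot 2 → no slot, pays nothing.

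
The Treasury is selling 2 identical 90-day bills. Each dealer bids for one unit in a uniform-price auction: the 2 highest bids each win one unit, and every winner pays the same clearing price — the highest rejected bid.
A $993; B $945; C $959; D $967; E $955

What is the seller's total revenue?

Total revenue: $1,918

Sorting: 993 (A), 967 (D), 959 (C), 955 (E), …
Top 2: A, D.
Highest unsuccessful bid: $959 → clearing price.
Total revenue = 2 × $959 = $1,918.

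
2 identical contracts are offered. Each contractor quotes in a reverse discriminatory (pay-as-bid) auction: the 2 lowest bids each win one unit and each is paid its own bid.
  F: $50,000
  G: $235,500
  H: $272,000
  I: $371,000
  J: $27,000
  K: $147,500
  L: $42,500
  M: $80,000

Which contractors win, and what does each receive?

J $27,000, L $42,500

Bids ranked low→high: 27,000 (J), 42,500 (L), 50,000 (F), 80,000 (M), …
Winners (2 units): J, L.
Each winner is paid its own bid: J $27,000, L $42,500.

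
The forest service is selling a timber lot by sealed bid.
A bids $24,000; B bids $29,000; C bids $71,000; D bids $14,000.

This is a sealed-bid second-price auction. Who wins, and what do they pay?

Sorting bids: 71,000 (C) > 29,000 (B) > 24,000 (A) > 14,000 (D)
C wins with the highest bid; price is set by the runner-up at $29,000.

C pays $29,000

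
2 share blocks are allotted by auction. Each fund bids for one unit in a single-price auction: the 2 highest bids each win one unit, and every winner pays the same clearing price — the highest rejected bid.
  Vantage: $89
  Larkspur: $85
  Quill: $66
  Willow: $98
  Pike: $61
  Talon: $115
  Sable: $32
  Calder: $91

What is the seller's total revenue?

Ordering the bids: 115 (Talon), 98 (Willow), 91 (Calder), 89 (Vantage), …
Top 2: Talon, Willow.
Clearing price = highest rejected bid = $91.
Total revenue = 2 × $91 = $182.

Total revenue: $182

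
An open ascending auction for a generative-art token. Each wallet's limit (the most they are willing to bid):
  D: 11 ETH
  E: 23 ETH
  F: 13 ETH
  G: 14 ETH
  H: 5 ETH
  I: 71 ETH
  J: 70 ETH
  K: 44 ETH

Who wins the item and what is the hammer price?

Sorting limits: 71 (I) > 70 (J) > 44 (K) > 23 (E) > 14 (G) > 13 (F) > …
Bidding ends when J exits at 70 ETH; I takes it.

I wins at 70 ETH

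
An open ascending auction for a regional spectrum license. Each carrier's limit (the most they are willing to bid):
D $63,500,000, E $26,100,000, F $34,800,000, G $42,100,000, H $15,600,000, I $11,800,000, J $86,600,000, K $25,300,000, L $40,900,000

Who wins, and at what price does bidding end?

Limits in order: 86,600,000 (J) > 63,500,000 (D) > 42,100,000 (G) > 40,900,000 (L) > 34,800,000 (F) > 26,100,000 (E) > …
Bidding ends when D exits at $63,500,000; J takes it.

J wins at $63,500,000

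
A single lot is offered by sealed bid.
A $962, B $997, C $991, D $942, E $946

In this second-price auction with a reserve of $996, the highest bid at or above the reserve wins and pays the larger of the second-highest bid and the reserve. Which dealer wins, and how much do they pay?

Second-price auction with a reserve of $996: the highest bid at or above the reserve wins and pays the larger of the second-highest bid and the reserve.
Sorting bids: 997 (B) > 991 (C) > 962 (A) > 946 (E) > 942 (D)
Highest eligible bid: B at $997.
Second-highest bid $991 is below the reserve $996, so the reserve binds → payment $996.

B pays $996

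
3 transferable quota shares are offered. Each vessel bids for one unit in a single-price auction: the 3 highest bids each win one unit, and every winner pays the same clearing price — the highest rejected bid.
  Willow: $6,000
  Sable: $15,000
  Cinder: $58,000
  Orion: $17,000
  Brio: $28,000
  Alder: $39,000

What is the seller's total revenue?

Ordering the bids: 58,000 (Cinder), 39,000 (Alder), 28,000 (Brio), 17,000 (Orion), 15,000 (Sable), …
The 3 highest are Cinder, Alder, Brio.
First losing bid is Orion's $17,000, which sets the uniform price.
Total revenue = 3 × $17,000 = $51,000.

Total revenue: $51,000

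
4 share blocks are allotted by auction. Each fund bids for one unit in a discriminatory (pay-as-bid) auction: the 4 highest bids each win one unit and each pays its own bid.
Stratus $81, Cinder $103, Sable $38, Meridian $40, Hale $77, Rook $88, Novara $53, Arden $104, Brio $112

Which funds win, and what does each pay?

Brio $112, Arden $104, Cinder $103, Rook $88

Ordering the bids: 112 (Brio), 104 (Arden), 103 (Cinder), 88 (Rook), 81 (Stratus), 77 (Hale), …
Top 4: Brio, Arden, Cinder, Rook.
Each winner pays its own bid: Brio $112, Arden $104, Cinder $103, Rook $88.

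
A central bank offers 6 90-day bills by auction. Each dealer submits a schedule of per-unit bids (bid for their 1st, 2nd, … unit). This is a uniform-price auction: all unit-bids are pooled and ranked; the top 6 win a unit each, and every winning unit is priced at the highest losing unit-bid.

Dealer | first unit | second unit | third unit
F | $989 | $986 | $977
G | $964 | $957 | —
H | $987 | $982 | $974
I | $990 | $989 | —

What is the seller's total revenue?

Total revenue: $5,862

Merging the schedules and taking the best 6: 990 (I-1), 989 (F-1), 989 (I-2), 987 (H-1), 986 (F-2), 982 (H-2)
Highest rejected unit-bid = $977.
Allocation: F 2, H 2, I 2. Every unit priced at $977.
Revenue = 6 × 977 = $5,862.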